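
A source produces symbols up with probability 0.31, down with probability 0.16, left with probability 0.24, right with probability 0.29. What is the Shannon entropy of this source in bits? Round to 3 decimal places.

1.959 bits

H = −Σ pᵢ log₂ pᵢ.
−0.31·log₂(0.31) = 0.5238
−0.16·log₂(0.16) = 0.4230
−0.24·log₂(0.24) = 0.4941
−0.29·log₂(0.29) = 0.5179
Sum ≈ 1.9588 → 1.959 bits.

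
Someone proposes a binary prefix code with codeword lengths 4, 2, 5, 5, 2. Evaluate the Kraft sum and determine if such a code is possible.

0.625; yes

With common denominator 2^5 = 32: Σ 2^(−ℓᵢ) = 2/32 + 8/32 + 1/32 + 1/32 + 8/32 = 20/32 = 0.625.
Kraft's inequality requires Σ ≤ 1; here Σ = 0.625 ≤ 1, so such a prefix code exists.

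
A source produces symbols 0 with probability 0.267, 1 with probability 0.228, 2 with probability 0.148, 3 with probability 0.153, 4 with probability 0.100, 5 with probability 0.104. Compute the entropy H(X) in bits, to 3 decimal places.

2.489 bits

H = −Σ pᵢ log₂ pᵢ.
−0.267·log₂(0.267) = 0.5087
−0.228·log₂(0.228) = 0.4863
−0.148·log₂(0.148) = 0.4079
−0.153·log₂(0.153) = 0.4144
−0.100·log₂(0.100) = 0.3322
−0.104·log₂(0.104) = 0.3396
Sum ≈ 2.4891 → 2.489 bits.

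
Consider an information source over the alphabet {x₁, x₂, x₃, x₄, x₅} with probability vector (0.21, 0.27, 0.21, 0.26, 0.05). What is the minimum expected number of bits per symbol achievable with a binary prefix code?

2.26 bits/symbol

Repeatedly combine the two least-probable nodes; the expected code length is the sum of the merged weights.
merge 1/20 + 21/100 → 13/50
merge 21/100 + 13/50 → 47/100
merge 13/50 + 27/100 → 53/100
merge 47/100 + 53/100 → 1
L = 13/50 + 47/100 + 53/100 + 1 = 113/50 = 2.26 bits/symbol.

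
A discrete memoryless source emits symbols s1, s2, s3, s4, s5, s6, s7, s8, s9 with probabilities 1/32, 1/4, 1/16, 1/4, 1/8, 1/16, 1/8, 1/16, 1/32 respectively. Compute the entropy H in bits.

2.8125 bits

Each probability is a power of 1/2, so log₂(1/p) is an integer.
H = Σ p·log₂(1/p) = 1/32·5 + 1/4·2 + 1/16·4 + 1/4·2 + 1/8·3 + 1/16·4 + 1/8·3 + 1/16·4 + 1/32·5 = 2.8125 bits.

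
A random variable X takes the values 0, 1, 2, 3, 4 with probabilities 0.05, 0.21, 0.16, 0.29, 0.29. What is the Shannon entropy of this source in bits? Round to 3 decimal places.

2.148 bits

H = −Σ pᵢ log₂ pᵢ.
−0.05·log₂(0.05) = 0.2161
−0.21·log₂(0.21) = 0.4728
−0.16·log₂(0.16) = 0.4230
−0.29·log₂(0.29) = 0.5179
−0.29·log₂(0.29) = 0.5179
Sum ≈ 2.1477 → 2.148 bits.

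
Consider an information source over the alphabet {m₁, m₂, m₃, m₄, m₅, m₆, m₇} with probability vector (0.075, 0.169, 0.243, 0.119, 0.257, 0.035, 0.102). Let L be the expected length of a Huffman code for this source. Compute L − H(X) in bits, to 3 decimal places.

0.026 bits

Entropy H = −Σ p log₂ p ≈ 2.5841 bits.
Huffman merges: 7/200+3/40→11/100; 51/500+11/100→53/250; 119/1000+169/1000→36/125; 53/250+243/1000→91/200; 257/1000+36/125→109/200; 91/200+109/200→1. L = 261/100 ≈ 2.6100.
L − H = 2.6100 − 2.5841 = 0.026 bits.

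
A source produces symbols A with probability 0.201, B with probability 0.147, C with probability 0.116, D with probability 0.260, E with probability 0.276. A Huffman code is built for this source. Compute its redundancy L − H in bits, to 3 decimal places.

Entropy H = −Σ p log₂ p ≈ 2.2503 bits.
Huffman merges: 29/250+147/1000→263/1000; 201/1000+13/50→461/1000; 263/1000+69/250→539/1000; 461/1000+539/1000→1. L = 2263/1000 ≈ 2.2630.
L − H = 2.2630 − 2.2503 = 0.013 bits.

0.013 bits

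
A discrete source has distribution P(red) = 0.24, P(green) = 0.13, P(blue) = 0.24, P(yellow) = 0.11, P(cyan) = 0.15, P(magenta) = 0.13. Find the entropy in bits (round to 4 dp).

H = −Σ pᵢ log₂ pᵢ.
−0.24·log₂(0.24) = 0.4941
−0.13·log₂(0.13) = 0.3826
−0.24·log₂(0.24) = 0.4941
−0.11·log₂(0.11) = 0.3503
−0.15·log₂(0.15) = 0.4105
−0.13·log₂(0.13) = 0.3826
Sum ≈ 2.5144 → 2.5144 bits.

2.5144 bits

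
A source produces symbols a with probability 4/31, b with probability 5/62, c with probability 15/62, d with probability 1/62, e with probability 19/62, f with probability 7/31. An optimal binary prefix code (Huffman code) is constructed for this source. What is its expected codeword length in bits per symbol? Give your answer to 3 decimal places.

Repeatedly combine the two least-probable nodes; the expected code length is the sum of the merged weights.
merge 1/62 + 5/62 → 3/31
merge 3/31 + 4/31 → 7/31
merge 7/31 + 7/31 → 14/31
merge 15/62 + 19/62 → 17/31
merge 14/31 + 17/31 → 1
L = 3/31 + 7/31 + 14/31 + 17/31 + 1 = 72/31 ≈ 2.323 bits/symbol.

2.323 bits/symbol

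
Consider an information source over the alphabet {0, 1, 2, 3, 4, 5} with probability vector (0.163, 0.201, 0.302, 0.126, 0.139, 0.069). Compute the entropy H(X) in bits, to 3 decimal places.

2.452 bits

H = −Σ pᵢ log₂ pᵢ.
−0.163·log₂(0.163) = 0.4266
−0.201·log₂(0.201) = 0.4653
−0.302·log₂(0.302) = 0.5217
−0.126·log₂(0.126) = 0.3766
−0.139·log₂(0.139) = 0.3957
−0.069·log₂(0.069) = 0.2662
Sum ≈ 2.4519 → 2.452 bits.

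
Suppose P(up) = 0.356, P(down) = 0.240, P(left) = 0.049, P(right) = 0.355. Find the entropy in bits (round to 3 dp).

1.768 bits

H = −Σ pᵢ log₂ pᵢ.
−0.356·log₂(0.356) = 0.5305
−0.240·log₂(0.240) = 0.4941
−0.049·log₂(0.049) = 0.2132
−0.355·log₂(0.355) = 0.5304
Sum ≈ 1.7682 → 1.768 bits.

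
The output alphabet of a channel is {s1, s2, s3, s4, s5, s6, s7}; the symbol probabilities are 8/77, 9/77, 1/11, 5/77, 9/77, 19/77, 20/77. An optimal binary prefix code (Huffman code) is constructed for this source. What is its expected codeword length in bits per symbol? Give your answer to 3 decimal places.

Repeatedly combine the two least-probable nodes; the expected code length is the sum of the merged weights.
merge 5/77 + 1/11 → 12/77
merge 8/77 + 9/77 → 17/77
merge 9/77 + 12/77 → 3/11
merge 17/77 + 19/77 → 36/77
merge 20/77 + 3/11 → 41/77
merge 36/77 + 41/77 → 1
L = 12/77 + 17/77 + 3/11 + 36/77 + 41/77 + 1 = 204/77 ≈ 2.649 bits/symbol.

2.649 bits/symbol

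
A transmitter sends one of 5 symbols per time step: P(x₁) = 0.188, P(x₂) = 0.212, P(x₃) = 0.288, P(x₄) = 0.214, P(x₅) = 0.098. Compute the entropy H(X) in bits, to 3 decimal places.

H = −Σ pᵢ log₂ pᵢ.
−0.188·log₂(0.188) = 0.4533
−0.212·log₂(0.212) = 0.4744
−0.288·log₂(0.288) = 0.5172
−0.214·log₂(0.214) = 0.4760
−0.098·log₂(0.098) = 0.3284
Sum ≈ 2.2493 → 2.249 bits.

2.249 bits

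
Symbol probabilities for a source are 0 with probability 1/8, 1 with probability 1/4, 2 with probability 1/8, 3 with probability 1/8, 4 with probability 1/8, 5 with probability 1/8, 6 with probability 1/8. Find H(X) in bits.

Each probability is a power of 1/2, so log₂(1/p) is an integer.
H = Σ p·log₂(1/p) = 1/8·3 + 1/4·2 + 1/8·3 + 1/8·3 + 1/8·3 + 1/8·3 + 1/8·3 = 2.75 bits.

2.75 bits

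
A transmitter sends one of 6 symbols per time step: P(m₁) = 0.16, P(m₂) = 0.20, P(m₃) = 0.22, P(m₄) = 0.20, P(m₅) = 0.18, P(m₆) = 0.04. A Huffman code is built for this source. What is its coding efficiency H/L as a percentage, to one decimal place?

Entropy H = −Σ p log₂ p ≈ 2.4634 bits.
Huffman merges: 1/25+4/25→1/5; 9/50+1/5→19/50; 1/5+1/5→2/5; 11/50+19/50→3/5; 2/5+3/5→1. L = 129/50 ≈ 2.5800.
Efficiency = H/L = 2.4634/2.5800 = 95.5%.

95.5%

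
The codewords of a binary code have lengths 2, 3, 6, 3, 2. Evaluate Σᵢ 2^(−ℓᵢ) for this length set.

With common denominator 2^6 = 64: Σ 2^(−ℓᵢ) = 16/64 + 8/64 + 1/64 + 8/64 + 16/64 = 49/64 = 0.765625.

0.765625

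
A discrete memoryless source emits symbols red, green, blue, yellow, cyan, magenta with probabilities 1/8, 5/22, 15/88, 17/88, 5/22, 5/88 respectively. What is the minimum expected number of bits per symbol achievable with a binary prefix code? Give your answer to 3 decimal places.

2.534 bits/symbol

Repeatedly combine the two least-probable nodes; the expected code length is the sum of the merged weights.
merge 5/88 + 1/8 → 2/11
merge 15/88 + 2/11 → 31/88
merge 17/88 + 5/22 → 37/88
merge 5/22 + 31/88 → 51/88
merge 37/88 + 51/88 → 1
L = 2/11 + 31/88 + 37/88 + 51/88 + 1 = 223/88 ≈ 2.534 bits/symbol.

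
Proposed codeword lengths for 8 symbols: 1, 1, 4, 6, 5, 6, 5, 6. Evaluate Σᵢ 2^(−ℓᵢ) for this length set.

With common denominator 2^6 = 64: Σ 2^(−ℓᵢ) = 32/64 + 32/64 + 4/64 + 1/64 + 2/64 + 1/64 + 2/64 + 1/64 = 75/64 = 1.171875.

1.171875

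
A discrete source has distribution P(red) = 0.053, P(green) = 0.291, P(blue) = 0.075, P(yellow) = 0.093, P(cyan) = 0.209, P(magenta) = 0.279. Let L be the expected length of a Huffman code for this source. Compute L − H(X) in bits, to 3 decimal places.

0.021 bits

Entropy H = −Σ p log₂ p ≈ 2.3276 bits.
Huffman merges: 53/1000+3/40→16/125; 93/1000+16/125→221/1000; 209/1000+221/1000→43/100; 279/1000+291/1000→57/100; 43/100+57/100→1. L = 2349/1000 ≈ 2.3490.
L − H = 2.3490 − 2.3276 = 0.021 bits.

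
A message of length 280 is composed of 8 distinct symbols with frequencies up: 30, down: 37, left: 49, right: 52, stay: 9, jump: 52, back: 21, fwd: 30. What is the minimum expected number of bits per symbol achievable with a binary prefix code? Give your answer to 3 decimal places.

2.921 bits/symbol

Probabilities are the counts divided by 280.
Repeatedly combine the two least-probable nodes; the expected code length is the sum of the merged weights.
merge 9/280 + 3/40 → 3/28
merge 3/28 + 3/28 → 3/14
merge 3/28 + 37/280 → 67/280
merge 7/40 + 13/70 → 101/280
merge 13/70 + 3/14 → 2/5
merge 67/280 + 101/280 → 3/5
merge 2/5 + 3/5 → 1
L = 3/28 + 3/14 + 67/280 + 101/280 + 2/5 + 3/5 + 1 = 409/140 ≈ 2.921 bits/symbol.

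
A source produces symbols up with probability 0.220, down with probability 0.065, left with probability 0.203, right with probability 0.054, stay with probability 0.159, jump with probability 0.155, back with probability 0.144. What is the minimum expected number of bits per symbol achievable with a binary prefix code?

Repeatedly combine the two least-probable nodes; the expected code length is the sum of the merged weights.
merge 27/500 + 13/200 → 119/1000
merge 119/1000 + 18/125 → 263/1000
merge 31/200 + 159/1000 → 157/500
merge 203/1000 + 11/50 → 423/1000
merge 263/1000 + 157/500 → 577/1000
merge 423/1000 + 577/1000 → 1
L = 119/1000 + 263/1000 + 157/500 + 423/1000 + 577/1000 + 1 = 337/125 = 2.696 bits/symbol.

2.696 bits/symbol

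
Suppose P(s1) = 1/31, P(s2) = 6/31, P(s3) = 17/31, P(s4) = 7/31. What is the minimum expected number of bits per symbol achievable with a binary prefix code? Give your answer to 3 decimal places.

Repeatedly combine the two least-probable nodes; the expected code length is the sum of the merged weights.
merge 1/31 + 6/31 → 7/31
merge 7/31 + 7/31 → 14/31
merge 14/31 + 17/31 → 1
L = 7/31 + 14/31 + 1 = 52/31 ≈ 1.677 bits/symbol.

1.677 bits/symbol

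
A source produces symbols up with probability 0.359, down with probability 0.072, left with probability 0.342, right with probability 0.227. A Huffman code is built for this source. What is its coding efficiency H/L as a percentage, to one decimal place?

Entropy H = −Σ p log₂ p ≈ 1.8189 bits.
Huffman merges: 9/125+227/1000→299/1000; 299/1000+171/500→641/1000; 359/1000+641/1000→1. L = 97/50 ≈ 1.9400.
Efficiency = H/L = 1.8189/1.9400 = 93.8%.

93.8%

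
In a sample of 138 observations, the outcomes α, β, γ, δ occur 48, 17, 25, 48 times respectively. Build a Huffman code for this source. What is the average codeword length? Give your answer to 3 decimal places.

Probabilities are the counts divided by 138.
Repeatedly combine the two least-probable nodes; the expected code length is the sum of the merged weights.
merge 17/138 + 25/138 → 7/23
merge 7/23 + 8/23 → 15/23
merge 8/23 + 15/23 → 1
L = 7/23 + 15/23 + 1 = 45/23 ≈ 1.957 bits/symbol.

1.957 bits/symbol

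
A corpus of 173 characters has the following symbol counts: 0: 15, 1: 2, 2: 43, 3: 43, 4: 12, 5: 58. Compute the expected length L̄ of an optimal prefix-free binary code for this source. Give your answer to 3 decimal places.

Probabilities are the counts divided by 173.
Repeatedly combine the two least-probable nodes; the expected code length is the sum of the merged weights.
merge 2/173 + 12/173 → 14/173
merge 14/173 + 15/173 → 29/173
merge 29/173 + 43/173 → 72/173
merge 43/173 + 58/173 → 101/173
merge 72/173 + 101/173 → 1
L = 14/173 + 29/173 + 72/173 + 101/173 + 1 = 389/173 ≈ 2.249 bits/symbol.

2.249 bits/symbol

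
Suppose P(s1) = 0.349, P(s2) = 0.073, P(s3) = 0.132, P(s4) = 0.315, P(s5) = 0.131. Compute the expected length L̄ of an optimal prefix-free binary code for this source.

Repeatedly combine the two least-probable nodes; the expected code length is the sum of the merged weights.
merge 73/1000 + 131/1000 → 51/250
merge 33/250 + 51/250 → 42/125
merge 63/200 + 42/125 → 651/1000
merge 349/1000 + 651/1000 → 1
L = 51/250 + 42/125 + 651/1000 + 1 = 2191/1000 = 2.191 bits/symbol.

2.191 bits/symbol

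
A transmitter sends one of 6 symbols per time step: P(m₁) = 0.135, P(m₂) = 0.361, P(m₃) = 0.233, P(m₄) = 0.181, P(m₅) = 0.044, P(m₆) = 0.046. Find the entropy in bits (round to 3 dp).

2.259 bits

H = −Σ pᵢ log₂ pᵢ.
−0.135·log₂(0.135) = 0.3900
−0.361·log₂(0.361) = 0.5306
−0.233·log₂(0.233) = 0.4897
−0.181·log₂(0.181) = 0.4463
−0.044·log₂(0.044) = 0.1983
−0.046·log₂(0.046) = 0.2043
Sum ≈ 2.2593 → 2.259 bits.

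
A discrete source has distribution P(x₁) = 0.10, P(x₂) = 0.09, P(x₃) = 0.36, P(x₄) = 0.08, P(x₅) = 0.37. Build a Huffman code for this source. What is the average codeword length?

2.07 bits/symbol

Repeatedly combine the two least-probable nodes; the expected code length is the sum of the merged weights.
merge 2/25 + 9/100 → 17/100
merge 1/10 + 17/100 → 27/100
merge 27/100 + 9/25 → 63/100
merge 37/100 + 63/100 → 1
L = 17/100 + 27/100 + 63/100 + 1 = 207/100 = 2.07 bits/symbol.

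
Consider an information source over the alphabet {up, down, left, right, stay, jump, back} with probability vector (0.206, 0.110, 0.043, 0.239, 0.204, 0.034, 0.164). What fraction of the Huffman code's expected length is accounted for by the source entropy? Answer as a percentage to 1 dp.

98.3%

Entropy H = −Σ p log₂ p ≈ 2.5700 bits.
Huffman merges: 17/500+43/1000→77/1000; 77/1000+11/100→187/1000; 41/250+187/1000→351/1000; 51/250+103/500→41/100; 239/1000+351/1000→59/100; 41/100+59/100→1. L = 523/200 ≈ 2.6150.
Efficiency = H/L = 2.5700/2.6150 = 98.3%.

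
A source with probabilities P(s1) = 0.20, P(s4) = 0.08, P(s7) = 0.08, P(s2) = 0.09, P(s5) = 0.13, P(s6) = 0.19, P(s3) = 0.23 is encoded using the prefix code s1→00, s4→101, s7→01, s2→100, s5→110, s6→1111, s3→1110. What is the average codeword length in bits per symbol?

L̄ = Σ pᵢ·ℓᵢ = 0.20·2 + 0.08·3 + 0.08·2 + 0.09·3 + 0.13·3 + 0.19·4 + 0.23·4 = 3.14 bits/symbol.

3.14 bits/symbol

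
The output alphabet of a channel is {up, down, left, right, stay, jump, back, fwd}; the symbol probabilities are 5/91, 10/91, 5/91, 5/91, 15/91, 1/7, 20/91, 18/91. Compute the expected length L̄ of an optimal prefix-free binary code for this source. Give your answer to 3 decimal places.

2.857 bits/symbol

Repeatedly combine the two least-probable nodes; the expected code length is the sum of the merged weights.
merge 5/91 + 5/91 → 10/91
merge 5/91 + 10/91 → 15/91
merge 10/91 + 1/7 → 23/91
merge 15/91 + 15/91 → 30/91
merge 18/91 + 20/91 → 38/91
merge 23/91 + 30/91 → 53/91
merge 38/91 + 53/91 → 1
L = 10/91 + 15/91 + 23/91 + 30/91 + 38/91 + 53/91 + 1 = 20/7 ≈ 2.857 bits/symbol.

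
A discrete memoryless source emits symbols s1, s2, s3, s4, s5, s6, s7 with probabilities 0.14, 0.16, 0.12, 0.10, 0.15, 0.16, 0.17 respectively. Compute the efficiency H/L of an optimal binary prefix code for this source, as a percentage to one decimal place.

98.5%

Entropy H = −Σ p log₂ p ≈ 2.7875 bits.
Huffman merges: 1/10+3/25→11/50; 7/50+3/20→29/100; 4/25+4/25→8/25; 17/100+11/50→39/100; 29/100+8/25→61/100; 39/100+61/100→1. L = 283/100 ≈ 2.8300.
Efficiency = H/L = 2.7875/2.8300 = 98.5%.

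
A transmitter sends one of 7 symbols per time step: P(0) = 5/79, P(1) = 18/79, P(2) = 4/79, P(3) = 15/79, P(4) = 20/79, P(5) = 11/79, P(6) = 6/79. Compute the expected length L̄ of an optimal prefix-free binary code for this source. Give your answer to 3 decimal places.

2.633 bits/symbol

Repeatedly combine the two least-probable nodes; the expected code length is the sum of the merged weights.
merge 4/79 + 5/79 → 9/79
merge 6/79 + 9/79 → 15/79
merge 11/79 + 15/79 → 26/79
merge 15/79 + 18/79 → 33/79
merge 20/79 + 26/79 → 46/79
merge 33/79 + 46/79 → 1
L = 9/79 + 15/79 + 26/79 + 33/79 + 46/79 + 1 = 208/79 ≈ 2.633 bits/symbol.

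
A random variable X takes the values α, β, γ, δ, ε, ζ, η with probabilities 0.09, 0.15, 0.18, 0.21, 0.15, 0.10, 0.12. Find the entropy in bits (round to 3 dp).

2.751 bits

H = −Σ pᵢ log₂ pᵢ.
−0.09·log₂(0.09) = 0.3127
−0.15·log₂(0.15) = 0.4105
−0.18·log₂(0.18) = 0.4453
−0.21·log₂(0.21) = 0.4728
−0.15·log₂(0.15) = 0.4105
−0.10·log₂(0.10) = 0.3322
−0.12·log₂(0.12) = 0.3671
Sum ≈ 2.7511 → 2.751 bits.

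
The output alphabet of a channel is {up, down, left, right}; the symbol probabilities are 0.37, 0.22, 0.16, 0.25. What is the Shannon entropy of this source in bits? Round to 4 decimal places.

1.9343 bits

H = −Σ pᵢ log₂ pᵢ.
−0.37·log₂(0.37) = 0.5307
−0.22·log₂(0.22) = 0.4806
−0.16·log₂(0.16) = 0.4230
−0.25·log₂(0.25) = 0.5000
Sum ≈ 1.9343 → 1.9343 bits.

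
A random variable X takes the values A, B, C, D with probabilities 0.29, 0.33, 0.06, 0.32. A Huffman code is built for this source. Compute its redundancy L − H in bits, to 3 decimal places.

Entropy H = −Σ p log₂ p ≈ 1.8153 bits.
Huffman merges: 3/50+29/100→7/20; 8/25+33/100→13/20; 7/20+13/20→1. L = 2 ≈ 2.0000.
L − H = 2.0000 − 1.8153 = 0.185 bits.

0.185 bits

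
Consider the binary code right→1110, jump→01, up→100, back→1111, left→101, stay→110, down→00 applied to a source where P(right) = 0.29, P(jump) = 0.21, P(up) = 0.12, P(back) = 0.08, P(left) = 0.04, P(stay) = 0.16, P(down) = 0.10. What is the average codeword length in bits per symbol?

3.06 bits/symbol

L̄ = Σ pᵢ·ℓᵢ = 0.29·4 + 0.21·2 + 0.12·3 + 0.08·4 + 0.04·3 + 0.16·3 + 0.10·2 = 3.06 bits/symbol.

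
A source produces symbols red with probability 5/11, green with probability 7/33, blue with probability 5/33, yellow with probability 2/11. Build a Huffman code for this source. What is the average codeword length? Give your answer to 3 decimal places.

1.879 bits/symbol

Repeatedly combine the two least-probable nodes; the expected code length is the sum of the merged weights.
merge 5/33 + 2/11 → 1/3
merge 7/33 + 1/3 → 6/11
merge 5/11 + 6/11 → 1
L = 1/3 + 6/11 + 1 = 62/33 ≈ 1.879 bits/symbol.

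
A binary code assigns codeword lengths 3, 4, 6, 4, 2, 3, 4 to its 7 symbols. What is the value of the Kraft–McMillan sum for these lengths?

With common denominator 2^6 = 64: Σ 2^(−ℓᵢ) = 8/64 + 4/64 + 1/64 + 4/64 + 16/64 + 8/64 + 4/64 = 45/64 = 0.703125.

0.703125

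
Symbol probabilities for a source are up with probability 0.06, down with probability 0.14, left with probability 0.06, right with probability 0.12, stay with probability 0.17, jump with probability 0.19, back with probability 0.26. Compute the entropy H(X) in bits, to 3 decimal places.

H = −Σ pᵢ log₂ pᵢ.
−0.06·log₂(0.06) = 0.2435
−0.14·log₂(0.14) = 0.3971
−0.06·log₂(0.06) = 0.2435
−0.12·log₂(0.12) = 0.3671
−0.17·log₂(0.17) = 0.4346
−0.19·log₂(0.19) = 0.4552
−0.26·log₂(0.26) = 0.5053
Sum ≈ 2.6463 → 2.646 bits.

2.646 bits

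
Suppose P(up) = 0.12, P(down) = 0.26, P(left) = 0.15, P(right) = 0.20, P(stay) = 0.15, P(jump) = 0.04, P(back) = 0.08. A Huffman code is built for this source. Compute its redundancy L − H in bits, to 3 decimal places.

Entropy H = −Σ p log₂ p ≈ 2.6351 bits.
Huffman merges: 1/25+2/25→3/25; 3/25+3/25→6/25; 3/20+3/20→3/10; 1/5+6/25→11/25; 13/50+3/10→14/25; 11/25+14/25→1. L = 133/50 ≈ 2.6600.
L − H = 2.6600 − 2.6351 = 0.025 bits.

0.025 bits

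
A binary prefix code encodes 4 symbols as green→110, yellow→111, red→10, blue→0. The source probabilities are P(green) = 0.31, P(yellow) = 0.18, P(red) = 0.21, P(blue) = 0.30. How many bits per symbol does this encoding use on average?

2.19 bits/symbol

L̄ = Σ pᵢ·ℓᵢ = 0.31·3 + 0.18·3 + 0.21·2 + 0.30·1 = 2.19 bits/symbol.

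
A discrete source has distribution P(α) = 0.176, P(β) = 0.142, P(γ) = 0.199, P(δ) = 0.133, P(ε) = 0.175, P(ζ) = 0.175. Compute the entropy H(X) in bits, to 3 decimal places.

H = −Σ pᵢ log₂ pᵢ.
−0.176·log₂(0.176) = 0.4411
−0.142·log₂(0.142) = 0.3999
−0.199·log₂(0.199) = 0.4635
−0.133·log₂(0.133) = 0.3871
−0.175·log₂(0.175) = 0.4401
−0.175·log₂(0.175) = 0.4401
Sum ≈ 2.5717 → 2.572 bits.

2.572 bits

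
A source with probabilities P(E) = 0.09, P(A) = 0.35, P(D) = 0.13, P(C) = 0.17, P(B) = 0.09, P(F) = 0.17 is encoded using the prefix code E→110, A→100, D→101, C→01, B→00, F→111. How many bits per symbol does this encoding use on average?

2.74 bits/symbol

L̄ = Σ pᵢ·ℓᵢ = 0.09·3 + 0.35·3 + 0.13·3 + 0.17·2 + 0.09·2 + 0.17·3 = 2.74 bits/symbol.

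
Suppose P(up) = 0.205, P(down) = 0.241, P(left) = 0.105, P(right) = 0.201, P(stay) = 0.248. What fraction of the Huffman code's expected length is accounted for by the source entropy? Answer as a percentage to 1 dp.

Entropy H = −Σ p log₂ p ≈ 2.2690 bits.
Huffman merges: 21/200+201/1000→153/500; 41/200+241/1000→223/500; 31/125+153/500→277/500; 223/500+277/500→1. L = 1153/500 ≈ 2.3060.
Efficiency = H/L = 2.2690/2.3060 = 98.4%.

98.4%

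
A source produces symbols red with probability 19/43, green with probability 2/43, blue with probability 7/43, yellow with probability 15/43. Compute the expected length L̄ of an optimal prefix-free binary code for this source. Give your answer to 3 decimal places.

1.767 bits/symbol

Repeatedly combine the two least-probable nodes; the expected code length is the sum of the merged weights.
merge 2/43 + 7/43 → 9/43
merge 9/43 + 15/43 → 24/43
merge 19/43 + 24/43 → 1
L = 9/43 + 24/43 + 1 = 76/43 ≈ 1.767 bits/symbol.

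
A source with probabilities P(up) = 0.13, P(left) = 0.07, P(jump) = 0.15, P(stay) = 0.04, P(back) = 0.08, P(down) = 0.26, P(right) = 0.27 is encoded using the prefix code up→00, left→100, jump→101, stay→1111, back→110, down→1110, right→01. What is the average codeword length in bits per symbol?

L̄ = Σ pᵢ·ℓᵢ = 0.13·2 + 0.07·3 + 0.15·3 + 0.04·4 + 0.08·3 + 0.26·4 + 0.27·2 = 2.9 bits/symbol.

2.9 bits/symbol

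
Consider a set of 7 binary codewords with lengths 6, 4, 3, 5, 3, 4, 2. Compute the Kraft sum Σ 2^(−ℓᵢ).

0.671875

With common denominator 2^6 = 64: Σ 2^(−ℓᵢ) = 1/64 + 4/64 + 8/64 + 2/64 + 8/64 + 4/64 + 16/64 = 43/64 = 0.671875.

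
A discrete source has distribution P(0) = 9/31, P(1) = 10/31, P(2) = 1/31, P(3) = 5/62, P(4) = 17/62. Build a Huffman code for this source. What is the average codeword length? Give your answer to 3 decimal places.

Repeatedly combine the two least-probable nodes; the expected code length is the sum of the merged weights.
merge 1/31 + 5/62 → 7/62
merge 7/62 + 17/62 → 12/31
merge 9/31 + 10/31 → 19/31
merge 12/31 + 19/31 → 1
L = 7/62 + 12/31 + 19/31 + 1 = 131/62 ≈ 2.113 bits/symbol.

2.113 bits/symbol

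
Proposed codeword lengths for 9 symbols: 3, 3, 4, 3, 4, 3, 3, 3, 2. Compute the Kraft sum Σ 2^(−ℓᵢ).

1.125

With common denominator 2^4 = 16: Σ 2^(−ℓᵢ) = 2/16 + 2/16 + 1/16 + 2/16 + 1/16 + 2/16 + 2/16 + 2/16 + 4/16 = 18/16 = 1.125.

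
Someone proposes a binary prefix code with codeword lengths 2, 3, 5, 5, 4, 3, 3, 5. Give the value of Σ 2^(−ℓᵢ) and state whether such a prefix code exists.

0.78125; yes

With common denominator 2^5 = 32: Σ 2^(−ℓᵢ) = 8/32 + 4/32 + 1/32 + 1/32 + 2/32 + 4/32 + 4/32 + 1/32 = 25/32 = 0.78125.
Kraft's inequality requires Σ ≤ 1; here Σ = 0.78125 ≤ 1, so such a prefix code exists.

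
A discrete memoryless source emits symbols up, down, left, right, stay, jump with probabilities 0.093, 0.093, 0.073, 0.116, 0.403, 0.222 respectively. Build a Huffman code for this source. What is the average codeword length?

Repeatedly combine the two least-probable nodes; the expected code length is the sum of the merged weights.
merge 73/1000 + 93/1000 → 83/500
merge 93/1000 + 29/250 → 209/1000
merge 83/500 + 209/1000 → 3/8
merge 111/500 + 3/8 → 597/1000
merge 403/1000 + 597/1000 → 1
L = 83/500 + 209/1000 + 3/8 + 597/1000 + 1 = 2347/1000 = 2.347 bits/symbol.

2.347 bits/symbol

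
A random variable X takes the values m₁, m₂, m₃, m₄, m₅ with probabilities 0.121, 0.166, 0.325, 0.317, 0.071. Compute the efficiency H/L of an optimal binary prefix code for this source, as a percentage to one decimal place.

96.8%

Entropy H = −Σ p log₂ p ≈ 2.1221 bits.
Huffman merges: 71/1000+121/1000→24/125; 83/500+24/125→179/500; 317/1000+13/40→321/500; 179/500+321/500→1. L = 274/125 ≈ 2.1920.
Efficiency = H/L = 2.1221/2.1920 = 96.8%.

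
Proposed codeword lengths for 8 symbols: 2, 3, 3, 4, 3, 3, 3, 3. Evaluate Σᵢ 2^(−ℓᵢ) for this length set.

With common denominator 2^4 = 16: Σ 2^(−ℓᵢ) = 4/16 + 2/16 + 2/16 + 1/16 + 2/16 + 2/16 + 2/16 + 2/16 = 17/16 = 1.0625.

1.0625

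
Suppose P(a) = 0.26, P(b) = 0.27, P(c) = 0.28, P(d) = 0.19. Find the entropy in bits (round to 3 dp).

H = −Σ pᵢ log₂ pᵢ.
−0.26·log₂(0.26) = 0.5053
−0.27·log₂(0.27) = 0.5100
−0.28·log₂(0.28) = 0.5142
−0.19·log₂(0.19) = 0.4552
Sum ≈ 1.9848 → 1.985 bits.

1.985 bits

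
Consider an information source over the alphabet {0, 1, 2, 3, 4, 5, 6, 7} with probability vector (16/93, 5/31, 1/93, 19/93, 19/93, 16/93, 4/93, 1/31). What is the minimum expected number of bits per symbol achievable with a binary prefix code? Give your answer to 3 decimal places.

Repeatedly combine the two least-probable nodes; the expected code length is the sum of the merged weights.
merge 1/93 + 1/31 → 4/93
merge 4/93 + 4/93 → 8/93
merge 8/93 + 5/31 → 23/93
merge 16/93 + 16/93 → 32/93
merge 19/93 + 19/93 → 38/93
merge 23/93 + 32/93 → 55/93
merge 38/93 + 55/93 → 1
L = 4/93 + 8/93 + 23/93 + 32/93 + 38/93 + 55/93 + 1 = 253/93 ≈ 2.720 bits/symbol.

2.720 bits/symbol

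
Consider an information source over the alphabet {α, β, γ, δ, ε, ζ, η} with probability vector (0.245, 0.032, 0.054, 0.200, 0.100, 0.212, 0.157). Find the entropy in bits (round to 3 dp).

H = −Σ pᵢ log₂ pᵢ.
−0.245·log₂(0.245) = 0.4971
−0.032·log₂(0.032) = 0.1589
−0.054·log₂(0.054) = 0.2274
−0.200·log₂(0.200) = 0.4644
−0.100·log₂(0.100) = 0.3322
−0.212·log₂(0.212) = 0.4744
−0.157·log₂(0.157) = 0.4194
Sum ≈ 2.5738 → 2.574 bits.

2.574 bits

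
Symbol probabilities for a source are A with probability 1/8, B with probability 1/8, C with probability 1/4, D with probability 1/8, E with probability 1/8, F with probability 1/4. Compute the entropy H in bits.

2.5 bits

Each probability is a power of 1/2, so log₂(1/p) is an integer.
H = Σ p·log₂(1/p) = 1/8·3 + 1/8·3 + 1/4·2 + 1/8·3 + 1/8·3 + 1/4·2 = 2.5 bits.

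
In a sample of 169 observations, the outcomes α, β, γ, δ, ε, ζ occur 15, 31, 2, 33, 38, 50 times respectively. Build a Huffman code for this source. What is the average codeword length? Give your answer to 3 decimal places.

Probabilities are the counts divided by 169.
Repeatedly combine the two least-probable nodes; the expected code length is the sum of the merged weights.
merge 2/169 + 15/169 → 17/169
merge 17/169 + 31/169 → 48/169
merge 33/169 + 38/169 → 71/169
merge 48/169 + 50/169 → 98/169
merge 71/169 + 98/169 → 1
L = 17/169 + 48/169 + 71/169 + 98/169 + 1 = 31/13 ≈ 2.385 bits/symbol.

2.385 bits/symbol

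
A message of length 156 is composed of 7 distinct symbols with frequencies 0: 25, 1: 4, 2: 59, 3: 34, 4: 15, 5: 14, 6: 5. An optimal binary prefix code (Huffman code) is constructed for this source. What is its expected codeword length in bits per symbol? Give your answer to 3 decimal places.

Probabilities are the counts divided by 156.
Repeatedly combine the two least-probable nodes; the expected code length is the sum of the merged weights.
merge 1/39 + 5/156 → 3/52
merge 3/52 + 7/78 → 23/156
merge 5/52 + 23/156 → 19/78
merge 25/156 + 17/78 → 59/156
merge 19/78 + 59/156 → 97/156
merge 59/156 + 97/156 → 1
L = 3/52 + 23/156 + 19/78 + 59/156 + 97/156 + 1 = 191/78 ≈ 2.449 bits/symbol.

2.449 bits/symbol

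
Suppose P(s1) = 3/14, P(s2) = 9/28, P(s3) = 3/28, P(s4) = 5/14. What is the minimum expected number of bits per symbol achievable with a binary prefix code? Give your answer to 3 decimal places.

1.964 bits/symbol

Repeatedly combine the two least-probable nodes; the expected code length is the sum of the merged weights.
merge 3/28 + 3/14 → 9/28
merge 9/28 + 9/28 → 9/14
merge 5/14 + 9/14 → 1
L = 9/28 + 9/14 + 1 = 55/28 ≈ 1.964 bits/symbol.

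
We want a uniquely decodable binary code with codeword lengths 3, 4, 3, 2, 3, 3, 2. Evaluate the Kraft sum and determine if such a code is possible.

With common denominator 2^4 = 16: Σ 2^(−ℓᵢ) = 2/16 + 1/16 + 2/16 + 4/16 + 2/16 + 2/16 + 4/16 = 17/16 = 1.0625.
Kraft's inequality requires Σ ≤ 1; here Σ = 1.0625 > 1, so no such prefix code exists.

1.0625; no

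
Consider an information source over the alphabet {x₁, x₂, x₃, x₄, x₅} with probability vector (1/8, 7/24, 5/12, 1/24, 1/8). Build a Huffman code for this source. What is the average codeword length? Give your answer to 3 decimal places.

2.042 bits/symbol

Repeatedly combine the two least-probable nodes; the expected code length is the sum of the merged weights.
merge 1/24 + 1/8 → 1/6
merge 1/8 + 1/6 → 7/24
merge 7/24 + 7/24 → 7/12
merge 5/12 + 7/12 → 1
L = 1/6 + 7/24 + 7/12 + 1 = 49/24 ≈ 2.042 bits/symbol.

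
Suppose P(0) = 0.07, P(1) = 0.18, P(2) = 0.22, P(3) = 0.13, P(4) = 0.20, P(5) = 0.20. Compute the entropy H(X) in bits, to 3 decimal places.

H = −Σ pᵢ log₂ pᵢ.
−0.07·log₂(0.07) = 0.2686
−0.18·log₂(0.18) = 0.4453
−0.22·log₂(0.22) = 0.4806
−0.13·log₂(0.13) = 0.3826
−0.20·log₂(0.20) = 0.4644
−0.20·log₂(0.20) = 0.4644
Sum ≈ 2.5059 → 2.506 bits.

2.506 bits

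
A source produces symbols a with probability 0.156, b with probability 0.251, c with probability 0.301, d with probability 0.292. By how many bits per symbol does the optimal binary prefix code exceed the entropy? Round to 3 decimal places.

Entropy H = −Σ p log₂ p ≈ 1.9587 bits.
Huffman merges: 39/250+251/1000→407/1000; 73/250+301/1000→593/1000; 407/1000+593/1000→1. L = 2 ≈ 2.0000.
L − H = 2.0000 − 1.9587 = 0.041 bits.

0.041 bits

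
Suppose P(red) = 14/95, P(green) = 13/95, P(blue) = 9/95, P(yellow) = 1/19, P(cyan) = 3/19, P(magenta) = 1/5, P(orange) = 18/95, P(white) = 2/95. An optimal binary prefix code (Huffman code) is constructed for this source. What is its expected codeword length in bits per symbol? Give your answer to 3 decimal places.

2.853 bits/symbol

Repeatedly combine the two least-probable nodes; the expected code length is the sum of the merged weights.
merge 2/95 + 1/19 → 7/95
merge 7/95 + 9/95 → 16/95
merge 13/95 + 14/95 → 27/95
merge 3/19 + 16/95 → 31/95
merge 18/95 + 1/5 → 37/95
merge 27/95 + 31/95 → 58/95
merge 37/95 + 58/95 → 1
L = 7/95 + 16/95 + 27/95 + 31/95 + 37/95 + 58/95 + 1 = 271/95 ≈ 2.853 bits/symbol.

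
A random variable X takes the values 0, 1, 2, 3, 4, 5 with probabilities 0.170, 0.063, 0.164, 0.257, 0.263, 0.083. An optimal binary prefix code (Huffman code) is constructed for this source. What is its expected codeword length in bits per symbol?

2.456 bits/symbol

Repeatedly combine the two least-probable nodes; the expected code length is the sum of the merged weights.
merge 63/1000 + 83/1000 → 73/500
merge 73/500 + 41/250 → 31/100
merge 17/100 + 257/1000 → 427/1000
merge 263/1000 + 31/100 → 573/1000
merge 427/1000 + 573/1000 → 1
L = 73/500 + 31/100 + 427/1000 + 573/1000 + 1 = 307/125 = 2.456 bits/symbol.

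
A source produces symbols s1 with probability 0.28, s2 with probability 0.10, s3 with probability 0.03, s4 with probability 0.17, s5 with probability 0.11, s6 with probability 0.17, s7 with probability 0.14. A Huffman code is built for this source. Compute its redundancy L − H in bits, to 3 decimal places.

Entropy H = −Σ p log₂ p ≈ 2.6148 bits.
Huffman merges: 3/100+1/10→13/100; 11/100+13/100→6/25; 7/50+17/100→31/100; 17/100+6/25→41/100; 7/25+31/100→59/100; 41/100+59/100→1. L = 67/25 ≈ 2.6800.
L − H = 2.6800 − 2.6148 = 0.065 bits.

0.065 bits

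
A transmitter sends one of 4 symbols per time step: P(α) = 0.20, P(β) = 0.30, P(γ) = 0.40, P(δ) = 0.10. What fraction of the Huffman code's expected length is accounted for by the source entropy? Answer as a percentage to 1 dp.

97.2%

Entropy H = −Σ p log₂ p ≈ 1.8464 bits.
Huffman merges: 1/10+1/5→3/10; 3/10+3/10→3/5; 2/5+3/5→1. L = 19/10 ≈ 1.9000.
Efficiency = H/L = 1.8464/1.9000 = 97.2%.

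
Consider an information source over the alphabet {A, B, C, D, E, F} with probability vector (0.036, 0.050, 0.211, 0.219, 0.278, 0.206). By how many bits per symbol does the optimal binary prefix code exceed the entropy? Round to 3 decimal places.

0.053 bits

Entropy H = −Σ p log₂ p ≈ 2.3252 bits.
Huffman merges: 9/250+1/20→43/500; 43/500+103/500→73/250; 211/1000+219/1000→43/100; 139/500+73/250→57/100; 43/100+57/100→1. L = 1189/500 ≈ 2.3780.
L − H = 2.3780 − 2.3252 = 0.053 bits.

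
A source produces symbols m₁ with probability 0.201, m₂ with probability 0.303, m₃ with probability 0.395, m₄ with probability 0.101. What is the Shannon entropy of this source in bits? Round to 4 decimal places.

1.8506 bits

H = −Σ pᵢ log₂ pᵢ.
−0.201·log₂(0.201) = 0.4653
−0.303·log₂(0.303) = 0.5220
−0.395·log₂(0.395) = 0.5293
−0.101·log₂(0.101) = 0.3341
Sum ≈ 1.8506 → 1.8506 bits.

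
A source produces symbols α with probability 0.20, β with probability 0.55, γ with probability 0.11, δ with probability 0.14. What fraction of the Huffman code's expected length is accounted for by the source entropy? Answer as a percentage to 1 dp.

99.2%

Entropy H = −Σ p log₂ p ≈ 1.6862 bits.
Huffman merges: 11/100+7/50→1/4; 1/5+1/4→9/20; 9/20+11/20→1. L = 17/10 ≈ 1.7000.
Efficiency = H/L = 1.6862/1.7000 = 99.2%.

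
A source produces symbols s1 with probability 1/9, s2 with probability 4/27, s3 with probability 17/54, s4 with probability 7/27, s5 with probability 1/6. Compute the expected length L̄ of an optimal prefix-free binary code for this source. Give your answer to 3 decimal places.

Repeatedly combine the two least-probable nodes; the expected code length is the sum of the merged weights.
merge 1/9 + 4/27 → 7/27
merge 1/6 + 7/27 → 23/54
merge 7/27 + 17/54 → 31/54
merge 23/54 + 31/54 → 1
L = 7/27 + 23/54 + 31/54 + 1 = 61/27 ≈ 2.259 bits/symbol.

2.259 bits/symbol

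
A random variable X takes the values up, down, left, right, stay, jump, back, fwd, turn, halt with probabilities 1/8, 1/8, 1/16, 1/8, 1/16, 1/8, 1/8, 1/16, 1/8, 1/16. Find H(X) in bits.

3.25 bits

Each probability is a power of 1/2, so log₂(1/p) is an integer.
H = Σ p·log₂(1/p) = 1/8·3 + 1/8·3 + 1/16·4 + 1/8·3 + 1/16·4 + 1/8·3 + 1/8·3 + 1/16·4 + 1/8·3 + 1/16·4 = 3.25 bits.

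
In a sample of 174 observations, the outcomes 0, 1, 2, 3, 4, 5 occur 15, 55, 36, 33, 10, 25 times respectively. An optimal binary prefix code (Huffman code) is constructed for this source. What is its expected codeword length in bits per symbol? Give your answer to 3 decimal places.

Probabilities are the counts divided by 174.
Repeatedly combine the two least-probable nodes; the expected code length is the sum of the merged weights.
merge 5/87 + 5/58 → 25/174
merge 25/174 + 25/174 → 25/87
merge 11/58 + 6/29 → 23/58
merge 25/87 + 55/174 → 35/58
merge 23/58 + 35/58 → 1
L = 25/174 + 25/87 + 23/58 + 35/58 + 1 = 141/58 ≈ 2.431 bits/symbol.

2.431 bits/symbol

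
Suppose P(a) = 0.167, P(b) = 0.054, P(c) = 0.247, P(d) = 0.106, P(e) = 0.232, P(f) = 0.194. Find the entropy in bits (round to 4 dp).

H = −Σ pᵢ log₂ pᵢ.
−0.167·log₂(0.167) = 0.4312
−0.054·log₂(0.054) = 0.2274
−0.247·log₂(0.247) = 0.4983
−0.106·log₂(0.106) = 0.3432
−0.232·log₂(0.232) = 0.4890
−0.194·log₂(0.194) = 0.4590
Sum ≈ 2.4481 → 2.4481 bits.

2.4481 bits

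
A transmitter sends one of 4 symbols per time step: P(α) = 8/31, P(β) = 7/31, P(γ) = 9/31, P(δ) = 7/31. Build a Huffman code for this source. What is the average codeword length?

Repeatedly combine the two least-probable nodes; the expected code length is the sum of the merged weights.
merge 7/31 + 7/31 → 14/31
merge 8/31 + 9/31 → 17/31
merge 14/31 + 17/31 → 1
L = 14/31 + 17/31 + 1 = 2 bits/symbol.

2 bits/symbol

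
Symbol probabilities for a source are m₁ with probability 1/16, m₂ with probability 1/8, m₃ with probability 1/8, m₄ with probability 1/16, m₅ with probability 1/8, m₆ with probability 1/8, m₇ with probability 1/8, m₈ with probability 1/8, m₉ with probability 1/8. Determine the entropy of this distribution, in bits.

3.125 bits

Each probability is a power of 1/2, so log₂(1/p) is an integer.
H = Σ p·log₂(1/p) = 1/16·4 + 1/8·3 + 1/8·3 + 1/16·4 + 1/8·3 + 1/8·3 + 1/8·3 + 1/8·3 + 1/8·3 = 3.125 bits.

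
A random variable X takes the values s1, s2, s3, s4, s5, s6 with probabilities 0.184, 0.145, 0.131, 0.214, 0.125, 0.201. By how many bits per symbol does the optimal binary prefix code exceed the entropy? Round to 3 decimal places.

0.031 bits

Entropy H = −Σ p log₂ p ≈ 2.5537 bits.
Huffman merges: 1/8+131/1000→32/125; 29/200+23/125→329/1000; 201/1000+107/500→83/200; 32/125+329/1000→117/200; 83/200+117/200→1. L = 517/200 ≈ 2.5850.
L − H = 2.5850 − 2.5537 = 0.031 bits.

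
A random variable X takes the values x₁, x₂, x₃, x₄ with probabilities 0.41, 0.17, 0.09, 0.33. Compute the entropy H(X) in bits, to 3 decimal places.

H = −Σ pᵢ log₂ pᵢ.
−0.41·log₂(0.41) = 0.5274
−0.17·log₂(0.17) = 0.4346
−0.09·log₂(0.09) = 0.3127
−0.33·log₂(0.33) = 0.5278
Sum ≈ 1.8024 → 1.802 bits.

1.802 bits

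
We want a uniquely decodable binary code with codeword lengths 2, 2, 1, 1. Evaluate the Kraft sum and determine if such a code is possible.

1.5; no

With common denominator 2^2 = 4: Σ 2^(−ℓᵢ) = 1/4 + 1/4 + 2/4 + 2/4 = 6/4 = 1.5.
Kraft's inequality requires Σ ≤ 1; here Σ = 1.5 > 1, so no such prefix code exists.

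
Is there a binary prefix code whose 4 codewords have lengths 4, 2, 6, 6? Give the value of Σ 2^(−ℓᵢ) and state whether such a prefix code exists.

0.34375; yes

With common denominator 2^6 = 64: Σ 2^(−ℓᵢ) = 4/64 + 16/64 + 1/64 + 1/64 = 22/64 = 0.34375.
Kraft's inequality requires Σ ≤ 1; here Σ = 0.34375 ≤ 1, so such a prefix code exists.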